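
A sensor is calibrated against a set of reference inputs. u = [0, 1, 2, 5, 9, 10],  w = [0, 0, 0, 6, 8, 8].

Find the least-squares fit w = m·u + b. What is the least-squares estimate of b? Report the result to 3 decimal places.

Compute the Gram sums: Σu·u = 211, Σu = 27, Σ1 = 6.
Right-hand side: Σu·w = 182, Σw = 22.
Eliminating b: 6·(row 1) − 27·(row 2) gives 537·m = 6·182 − 27·22 = 498, so m = 166/179.
Then b = (22 − 27·(166/179))/6 = -272/537.

b = -0.507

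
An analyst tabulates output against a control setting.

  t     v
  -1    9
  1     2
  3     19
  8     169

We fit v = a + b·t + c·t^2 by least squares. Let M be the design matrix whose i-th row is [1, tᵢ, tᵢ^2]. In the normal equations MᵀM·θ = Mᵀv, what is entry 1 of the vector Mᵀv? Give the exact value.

199

Entry 1 ↔ basis 1, so (Mᵀv)_{1} = Σᵢ vᵢ = (1)·(9) + (1)·(2) + (1)·(19) + (1)·(169) = 199.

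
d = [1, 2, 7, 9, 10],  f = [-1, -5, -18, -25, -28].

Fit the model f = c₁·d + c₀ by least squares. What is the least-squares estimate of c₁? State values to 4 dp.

Normal-equation sums: Σd·d = 235, Σd = 29, Σ1 = 5.
Moment sums: Σd·f = -642, Σf = -77.
Δ = 235·5 − 29² = 334.
c₁ = ((-642)·5 − 29·(-77))/334 = -977/334; c₀ = (235·(-77) − 29·(-642))/334 = 523/334.

c₁ = -2.9251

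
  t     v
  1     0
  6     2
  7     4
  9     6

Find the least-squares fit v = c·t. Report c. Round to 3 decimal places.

Compute the Gram sums: Σt·t = 167.
And Σt·v = 94.
XᵀX·[c]ᵀ = Xᵀv becomes [[167]]·[c]ᵀ = [94]ᵀ.
Hence c = 94 / 167 ≈ 0.562874.

c = 0.563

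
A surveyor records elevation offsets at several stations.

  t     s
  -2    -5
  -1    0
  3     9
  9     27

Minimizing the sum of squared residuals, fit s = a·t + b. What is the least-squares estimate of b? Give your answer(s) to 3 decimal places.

Setting ∂/∂a … = 0 gives: 95·a + 9·b = 280;  9·a + 4·b = 31.
(Σt·t = 95, Σt = 9, Σ1 = 4, Σt·s = 280, Σs = 31.)
det = 95·4 − 9² = 299.
a = (280·4 − 9·31)/299 = 841/299; b = (95·31 − 9·280)/299 = 425/299.

b = 1.421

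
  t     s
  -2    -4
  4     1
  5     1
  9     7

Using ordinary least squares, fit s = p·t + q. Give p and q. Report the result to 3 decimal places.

p = 0.968, q = -2.621

From the data, Σt·t = 126, Σt = 16, Σ1 = 4.
For Aᵀs: Σt·s = 80, Σs = 5.
So AᵀA·[p, q]ᵀ = Aᵀs: [[126, 16]; [16, 4]]·[p, q]ᵀ = [80, 5]ᵀ.
Eliminating q: 4·(row 1) − 16·(row 2) gives 248·p = 4·80 − 16·5 = 240, so p = 30/31.
Then q = (5 − 16·(30/31))/4 = -325/124.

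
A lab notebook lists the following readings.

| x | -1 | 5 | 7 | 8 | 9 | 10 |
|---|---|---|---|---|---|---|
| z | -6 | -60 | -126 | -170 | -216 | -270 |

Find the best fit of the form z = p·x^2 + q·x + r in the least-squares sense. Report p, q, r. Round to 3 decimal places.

p = -2.990, q = 2.876, r = -0.057

Compute the Gram sums: Σx^2·x^2 = 23684, Σx^2·x = 2708, Σx^2 = 320, Σx·x = 320, Σx = 38, Σ1 = 6.
For Aᵀz: Σx^2·z = -63056, Σx·z = -7180, Σz = -848.
Inverting the 3×3 Gram matrix, [p, q, r]ᵀ = [-314/105, 302/105, -2/35]ᵀ.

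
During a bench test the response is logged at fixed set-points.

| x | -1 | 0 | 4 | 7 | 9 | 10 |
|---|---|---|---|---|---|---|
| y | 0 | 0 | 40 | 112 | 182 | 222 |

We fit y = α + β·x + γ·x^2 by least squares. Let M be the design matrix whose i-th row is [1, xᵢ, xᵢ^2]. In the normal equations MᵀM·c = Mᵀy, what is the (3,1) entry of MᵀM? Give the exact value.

247

Row 3 ↔ basis x^2, column 1 ↔ basis 1, so (MᵀM)_{3,1} = Σᵢ x^2 = (1)·(1) + (0)·(1) + (16)·(1) + (49)·(1) + (81)·(1) + (100)·(1) = 247.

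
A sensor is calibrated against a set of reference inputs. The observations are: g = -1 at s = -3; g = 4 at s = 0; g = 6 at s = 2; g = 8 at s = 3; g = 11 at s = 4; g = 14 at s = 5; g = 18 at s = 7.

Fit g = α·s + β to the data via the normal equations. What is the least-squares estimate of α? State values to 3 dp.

Entries of XᵀX: Σs·s = 112, Σs = 18, Σ1 = 7.
Right-hand side: Σs·g = 279, Σg = 60.
det = 112·7 − 18² = 460.
α = (279·7 − 18·60)/460 = 873/460; β = (112·60 − 18·279)/460 = 849/230.

α = 1.898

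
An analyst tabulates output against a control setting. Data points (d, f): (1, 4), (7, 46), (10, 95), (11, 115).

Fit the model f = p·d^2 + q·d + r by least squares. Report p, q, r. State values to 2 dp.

With design matrix A, AᵀA = [[27043, 2675, 271]; [2675, 271, 29]; [271, 29, 4]] and Aᵀf = [25673, 2541, 260]ᵀ.
Inverting the 3×3 Gram matrix, [p, q, r]ᵀ = [15733/15348, -6069/5116, 31855/7674]ᵀ.

p = 1.03, q = -1.19, r = 4.15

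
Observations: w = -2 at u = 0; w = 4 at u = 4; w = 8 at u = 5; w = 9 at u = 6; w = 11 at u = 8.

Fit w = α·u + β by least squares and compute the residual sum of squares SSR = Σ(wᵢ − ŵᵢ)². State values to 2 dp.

SSR = 3.73

Compute the Gram sums: Σu·u = 141, Σu = 23, Σ1 = 5.
For Xᵀw: Σu·w = 198, Σw = 30.
So XᵀX·[α, β]ᵀ = Xᵀw: [[141, 23]; [23, 5]]·[α, β]ᵀ = [198, 30]ᵀ.
Determinant 141·5 − 23² = 176.
α = (198·5 − 23·30)/176 = 75/44; β = (141·30 − 23·198)/176 = -81/44.
Residuals: -7/44, -43/44, 29/22, 27/44, -35/44; SSR = 41/11.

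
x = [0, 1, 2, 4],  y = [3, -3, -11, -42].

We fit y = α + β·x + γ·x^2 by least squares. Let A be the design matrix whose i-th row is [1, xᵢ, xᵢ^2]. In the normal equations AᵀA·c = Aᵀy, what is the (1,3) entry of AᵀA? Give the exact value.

21

Row 1 ↔ basis 1, column 3 ↔ basis x^2, so (AᵀA)_{1,3} = Σᵢ x^2 = (1)·(0) + (1)·(1) + (1)·(4) + (1)·(16) = 21.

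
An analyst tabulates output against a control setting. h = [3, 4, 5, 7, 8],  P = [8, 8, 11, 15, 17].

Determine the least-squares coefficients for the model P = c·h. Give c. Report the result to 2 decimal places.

c = 2.16

Forming MᵀM = [[163]] and MᵀP = [352]ᵀ gives MᵀM·[c]ᵀ = MᵀP.
c = 352/163 = 2.15951.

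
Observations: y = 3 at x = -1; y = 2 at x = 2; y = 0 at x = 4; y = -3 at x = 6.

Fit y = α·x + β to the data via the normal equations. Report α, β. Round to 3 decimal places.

α = -0.841, β = 2.813

Entries of MᵀM: Σx·x = 57, Σx = 11, Σ1 = 4.
For Mᵀy: Σx·y = -17, Σy = 2.
So MᵀM·[α, β]ᵀ = Mᵀy: [[57, 11]; [11, 4]]·[α, β]ᵀ = [-17, 2]ᵀ.
Eliminating β: 4·(row 1) − 11·(row 2) gives 107·α = 4·(-17) − 11·2 = -90, so α = -90/107.
Then β = (2 − 11·(-90/107))/4 = 301/107.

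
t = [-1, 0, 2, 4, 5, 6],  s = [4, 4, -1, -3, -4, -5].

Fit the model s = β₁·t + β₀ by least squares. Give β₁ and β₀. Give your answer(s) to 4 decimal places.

The normal system XᵀX·[β₁, β₀]ᵀ = Xᵀs is [[82, 16]; [16, 6]]·[β₁, β₀]ᵀ = [-68, -5]ᵀ.
Determinant 82·6 − 16² = 236.
β₁ = ((-68)·6 − 16·(-5))/236 = -82/59; β₀ = (82·(-5) − 16·(-68))/236 = 339/118.

β₁ = -1.3898, β₀ = 2.8729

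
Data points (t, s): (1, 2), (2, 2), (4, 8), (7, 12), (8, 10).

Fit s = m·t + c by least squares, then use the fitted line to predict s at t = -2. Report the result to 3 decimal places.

ŝ = -2.215

Forming XᵀX = [[134, 22]; [22, 5]] and Xᵀs = [202, 34]ᵀ gives XᵀX·[m, c]ᵀ = Xᵀs.
Δ = 134·5 − 22² = 186.
m = (202·5 − 22·34)/186 = 131/93; c = (134·34 − 22·202)/186 = 56/93.
At t = -2: ŝ = (131/93)·(-2) + (56/93)·(1) = -206/93.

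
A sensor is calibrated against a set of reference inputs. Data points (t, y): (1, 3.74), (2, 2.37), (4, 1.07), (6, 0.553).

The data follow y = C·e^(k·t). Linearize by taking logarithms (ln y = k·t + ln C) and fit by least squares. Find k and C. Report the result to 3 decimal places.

k = -0.381, C = 5.226

Linearized form: ln y = k·t + ln C. From the 4 transformed points,
AᵀA = [[57.0000, 13.0000]; [13.0000, 4]], rhs = [-0.2389, 1.6572]ᵀ  (here Σt = 13.0000, Σ(t)² = 57.0000, Σln y = 1.6572, Σt·ln y = -0.2389).
Slope k = (n·Σt·ln y − Σt·Σln y)/(n·Σ(t)² − (Σt)²) = (4·-0.2389 − 13.0000·1.6572)/59.0000 = -0.38135; ln C = (Σln y − k·Σt)/n = 1.65369, so C = exp(1.65369) = 5.22625.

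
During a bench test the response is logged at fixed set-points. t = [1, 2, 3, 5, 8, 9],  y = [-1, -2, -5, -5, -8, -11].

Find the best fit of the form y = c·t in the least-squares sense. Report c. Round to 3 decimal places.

c = -1.130

Setting ∂/∂c … = 0 gives: 184·c = -208.
Hence c = -208 / 184 ≈ -1.13043.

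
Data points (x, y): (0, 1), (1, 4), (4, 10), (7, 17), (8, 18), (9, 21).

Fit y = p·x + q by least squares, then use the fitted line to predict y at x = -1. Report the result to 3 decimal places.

The normal system AᵀA·[p, q]ᵀ = Aᵀy is [[211, 29]; [29, 6]]·[p, q]ᵀ = [496, 71]ᵀ.
Determinant 211·6 − 29² = 425.
p = (496·6 − 29·71)/425 = 917/425; q = (211·71 − 29·496)/425 = 597/425.
At x = -1: ŷ = (917/425)·(-1) + (597/425)·(1) = -64/85.

ŷ = -0.753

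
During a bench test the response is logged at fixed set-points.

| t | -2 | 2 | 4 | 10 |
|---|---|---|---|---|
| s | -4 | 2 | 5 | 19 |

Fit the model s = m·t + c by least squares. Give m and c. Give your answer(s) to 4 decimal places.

m = 1.9333, c = -1.2667

From the data, Σt·t = 124, Σt = 14, Σ1 = 4.
Moment sums: Σt·s = 222, Σs = 22.
Normal equations: [[124, 14]; [14, 4]]·[m, c]ᵀ = [222, 22]ᵀ.
Determinant 124·4 − 14² = 300.
m = (222·4 − 14·22)/300 = 29/15; c = (124·22 − 14·222)/300 = -19/15.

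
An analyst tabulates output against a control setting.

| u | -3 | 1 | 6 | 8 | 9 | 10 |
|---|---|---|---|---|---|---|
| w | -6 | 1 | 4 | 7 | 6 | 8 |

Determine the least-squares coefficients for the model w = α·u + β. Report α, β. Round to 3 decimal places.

Normal-equation sums: Σu·u = 291, Σu = 31, Σ1 = 6.
Moment sums: Σu·w = 233, Σw = 20.
Eliminating β: 6·(row 1) − 31·(row 2) gives 785·α = 6·233 − 31·20 = 778, so α = 778/785.
Then β = (20 − 31·(778/785))/6 = -1403/785.

α = 0.991, β = -1.787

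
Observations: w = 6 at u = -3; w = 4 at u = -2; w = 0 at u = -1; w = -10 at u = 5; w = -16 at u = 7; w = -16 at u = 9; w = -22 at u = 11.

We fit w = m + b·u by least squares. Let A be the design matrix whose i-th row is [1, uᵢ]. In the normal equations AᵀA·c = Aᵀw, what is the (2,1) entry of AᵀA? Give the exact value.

Row 2 ↔ basis u, column 1 ↔ basis 1, so (AᵀA)_{2,1} = Σᵢ u = (-3)·(1) + (-2)·(1) + (-1)·(1) + (5)·(1) + (7)·(1) + (9)·(1) + (11)·(1) = 26.

26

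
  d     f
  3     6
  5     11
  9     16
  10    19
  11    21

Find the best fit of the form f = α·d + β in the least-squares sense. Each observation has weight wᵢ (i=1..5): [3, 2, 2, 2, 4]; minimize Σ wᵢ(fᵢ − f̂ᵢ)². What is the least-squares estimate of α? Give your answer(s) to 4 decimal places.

α = 1.7987

Entries of MᵀWM: Σwᵢ·d·d = 923, Σwᵢ·d = 101, Σwᵢ·1 = 13.
Moment sums: Σwᵢ·d·f = 1756, Σwᵢ·f = 194.
Normal equations: [[923, 101]; [101, 13]]·[α, β]ᵀ = [1756, 194]ᵀ.
Eliminating β: 13·(row 1) − 101·(row 2) gives 1798·α = 13·1756 − 101·194 = 3234, so α = 1617/899.
Then β = (194 − 101·(1617/899))/13 = 853/899.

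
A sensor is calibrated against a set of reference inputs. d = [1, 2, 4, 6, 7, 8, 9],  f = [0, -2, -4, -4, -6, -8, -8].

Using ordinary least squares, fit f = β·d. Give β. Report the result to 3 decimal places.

Normal-equation sums: Σd·d = 251.
And Σd·f = -222.
Hence β = -222 / 251 ≈ -0.884462.

β = -0.884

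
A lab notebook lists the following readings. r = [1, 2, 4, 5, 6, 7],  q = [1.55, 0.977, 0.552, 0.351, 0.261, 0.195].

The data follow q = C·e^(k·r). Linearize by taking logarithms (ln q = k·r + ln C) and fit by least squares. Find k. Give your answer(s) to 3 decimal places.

With ln qᵢ as the transformed response and rᵢ as the regressor:
Σr = 25.0000, Σ(r)² = 131.0000, Σln q = -4.2042, Σr·ln q = -26.7227.
Normal system: [[131.0000, 25.0000]; [25.0000, 6]]·[k, ln C]ᵀ = [-26.7227, -4.2042]ᵀ.
Δ = 131.0000·6 − (25.0000)² = 161.0000; k = (-26.7227·6 − 25.0000·-4.2042)/161.0000 = -0.34305, ln C = (131.0000·-4.2042 − 25.0000·-26.7227)/161.0000 = 0.72869.

k = -0.343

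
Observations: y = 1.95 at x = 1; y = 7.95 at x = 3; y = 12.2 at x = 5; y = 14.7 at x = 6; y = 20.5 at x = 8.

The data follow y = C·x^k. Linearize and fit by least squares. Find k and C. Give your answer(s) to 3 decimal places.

Let Y = ln y. Fitting Y = k·ln x + ln C by least squares:
Sums: Σln x = 6.5793, Σ(ln x)² = 11.3317, Σln y = 10.9507, Σln x·ln y = 17.4003.
Normal system: [[11.3317, 6.5793]; [6.5793, 5]]·[k, ln C]ᵀ = [17.4003, 10.9507]ᵀ.
Slope k = (n·Σln x·ln y − Σln x·Σln y)/(n·Σ(ln x)² − (Σln x)²) = (5·17.4003 − 6.5793·10.9507)/13.3720 = 1.11830; ln C = (Σln y − k·Σln x)/n = 0.71862, so C = exp(0.71862) = 2.05161.

k = 1.118, C = 2.052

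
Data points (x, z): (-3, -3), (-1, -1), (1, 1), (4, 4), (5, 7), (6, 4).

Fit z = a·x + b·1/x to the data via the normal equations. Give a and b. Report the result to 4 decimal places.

Compute the Gram sums: Σx·x = 88, Σx·1/x = 6, Σ1/x·1/x = 8069/3600.
Right-hand side: Σx·z = 86, Σ1/x·z = 91/15.
Normal equations: [[88, 6]; [6, 8069/3600]]·[a, b]ᵀ = [86, 91/15]ᵀ.
Determinant 88·(8069/3600) − 6² = 72559/450.
a = (86·(8069/3600) − 6·(91/15))/(72559/450) = 281447/290236; b = (88·(91/15) − 6·86)/(72559/450) = 8040/72559.

a = 0.9697, b = 0.1108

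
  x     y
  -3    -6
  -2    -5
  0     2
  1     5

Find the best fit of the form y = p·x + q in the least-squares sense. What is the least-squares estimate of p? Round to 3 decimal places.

p = 2.900

The normal system AᵀA·[p, q]ᵀ = Aᵀy is [[14, -4]; [-4, 4]]·[p, q]ᵀ = [33, -4]ᵀ.
Determinant 14·4 − (-4)² = 40.
p = (33·4 − (-4)·(-4))/40 = 29/10; q = (14·(-4) − (-4)·33)/40 = 19/10.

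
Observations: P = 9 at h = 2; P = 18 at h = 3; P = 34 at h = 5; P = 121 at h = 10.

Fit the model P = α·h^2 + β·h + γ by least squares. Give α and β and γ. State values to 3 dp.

α = 1.118, β = 0.433, γ = 4.758

Setting ∂/∂α … = 0 gives: 10722·α + 1160·β + 138·γ = 13148;  1160·α + 138·β + 20·γ = 1452;  138·α + 20·β + 4·γ = 182.
(Σh^2·h^2 = 10722, Σh^2·h = 1160, Σh^2 = 138, Σh·h = 138, Σh = 20, Σ1 = 4, Σh^2·P = 13148, Σh·P = 1452, ΣP = 182.)
Inverting the 3×3 Gram matrix, [α, β, γ]ᵀ = [3141/2809, 1216/2809, 13365/2809]ᵀ.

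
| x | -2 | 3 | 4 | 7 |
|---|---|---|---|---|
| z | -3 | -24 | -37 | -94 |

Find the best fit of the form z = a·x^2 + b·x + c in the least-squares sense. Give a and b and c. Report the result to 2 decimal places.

a = -1.48, b = -2.71, c = -2.51

Entries of MᵀM: Σx^2·x^2 = 2754, Σx^2·x = 426, Σx^2 = 78, Σx·x = 78, Σx = 12, Σ1 = 4.
Right-hand side: Σx^2·z = -5426, Σx·z = -872, Σz = -158.
Row-reducing yields a = -3679/2487, b = -6749/2487, c = -2083/829.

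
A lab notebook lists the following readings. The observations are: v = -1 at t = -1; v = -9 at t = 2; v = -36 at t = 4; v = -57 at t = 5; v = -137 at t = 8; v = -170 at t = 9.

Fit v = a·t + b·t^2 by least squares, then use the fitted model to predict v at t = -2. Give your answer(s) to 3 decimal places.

v̂ = -5.321

AᵀA·[a, b]ᵀ = Aᵀv reads: 191·a + 1437·b = -3072;  1437·a + 11555·b = -24576.
(Σt·t = 191, Σt·t^2 = 1437, Σt^2·t^2 = 11555, Σt·v = -3072, Σt^2·v = -24576.)
Determinant 191·11555 − 1437² = 142036.
a = ((-3072)·11555 − 1437·(-24576))/142036 = -45312/35509; b = (191·(-24576) − 1437·(-3072))/142036 = -69888/35509.
At t = -2: v̂ = (-45312/35509)·(-2) + (-69888/35509)·(4) = -188928/35509.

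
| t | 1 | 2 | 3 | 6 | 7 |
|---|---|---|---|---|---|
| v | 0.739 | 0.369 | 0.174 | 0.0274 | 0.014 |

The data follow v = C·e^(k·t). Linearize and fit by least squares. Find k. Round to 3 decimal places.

Let Y = ln v. Fitting Y = k·t + ln C by least squares:
Σt = 19.0000, Σ(t)² = 99.0000, Σln v = -10.9140, Σt·ln v = -59.0066.
Equations: 99.0000·k + 19.0000·ln C = -59.0066;  19.0000·k + 5·ln C = -10.9140.
Δ = 99.0000·5 − (19.0000)² = 134.0000; k = (-59.0066·5 − 19.0000·-10.9140)/134.0000 = -0.65423, ln C = (99.0000·-10.9140 − 19.0000·-59.0066)/134.0000 = 0.30326.

k = -0.654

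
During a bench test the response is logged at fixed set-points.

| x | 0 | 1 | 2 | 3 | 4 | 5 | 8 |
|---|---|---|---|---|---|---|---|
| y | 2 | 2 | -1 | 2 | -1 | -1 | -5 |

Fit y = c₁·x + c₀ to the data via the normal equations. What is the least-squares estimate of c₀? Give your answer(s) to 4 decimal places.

Entries of AᵀA: Σx·x = 119, Σx = 23, Σ1 = 7.
Moment sums: Σx·y = -43, Σy = -2.
So AᵀA·[c₁, c₀]ᵀ = Aᵀy: [[119, 23]; [23, 7]]·[c₁, c₀]ᵀ = [-43, -2]ᵀ.
det = 119·7 − 23² = 304.
c₁ = ((-43)·7 − 23·(-2))/304 = -255/304; c₀ = (119·(-2) − 23·(-43))/304 = 751/304.

c₀ = 2.4704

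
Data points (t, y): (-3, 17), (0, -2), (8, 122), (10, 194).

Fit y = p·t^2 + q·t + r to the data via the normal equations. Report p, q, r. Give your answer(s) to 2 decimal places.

AᵀA·[p, q, r]ᵀ = Aᵀy reads: 14177·p + 1485·q + 173·r = 27361;  1485·p + 173·q + 15·r = 2865;  173·p + 15·q + 4·r = 331.
Row-reducing yields p = 82586/41149, q = -19245/41149, r = -94596/41149.

p = 2.01, q = -0.47, r = -2.30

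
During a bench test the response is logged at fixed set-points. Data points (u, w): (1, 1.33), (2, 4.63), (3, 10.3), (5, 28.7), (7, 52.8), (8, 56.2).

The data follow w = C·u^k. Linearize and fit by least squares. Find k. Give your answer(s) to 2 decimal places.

k = 1.86

Linearized form: ln w = k·ln u + ln C. From the 6 transformed points,
AᵀA = [[12.3883, 7.4265]; [7.4265, 6]], rhs = [25.1235, 15.5022]ᵀ  (here Σln u = 7.4265, Σ(ln u)² = 12.3883, Σln w = 15.5022, Σln u·ln w = 25.1235).
Solving (det = 19.1764): k = 1.85713, ln C = 0.28502.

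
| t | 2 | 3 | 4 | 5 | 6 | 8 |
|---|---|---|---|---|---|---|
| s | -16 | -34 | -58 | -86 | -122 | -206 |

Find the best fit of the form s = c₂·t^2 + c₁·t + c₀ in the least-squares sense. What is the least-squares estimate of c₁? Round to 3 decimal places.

c₁ = -4.810

With design matrix M, MᵀM = [[6370, 952, 154]; [952, 154, 28]; [154, 28, 6]] and Mᵀs = [-21024, -3176, -522]ᵀ.
Inverting the 3×3 Gram matrix, [c₂, c₁, c₀]ᵀ = [-113/42, -101/21, 9/2]ᵀ.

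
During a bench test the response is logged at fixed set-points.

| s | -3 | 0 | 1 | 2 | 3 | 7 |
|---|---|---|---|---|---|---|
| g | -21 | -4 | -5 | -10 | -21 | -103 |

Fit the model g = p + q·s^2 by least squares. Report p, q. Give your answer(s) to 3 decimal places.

Sums needed: Σ1 = 6, Σs^2 = 72, Σs^2·s^2 = 2580.
Right-hand side: Σg = -164, Σs^2·g = -5470.
Normal equations: [[6, 72]; [72, 2580]]·[p, q]ᵀ = [-164, -5470]ᵀ.
Determinant 6·2580 − 72² = 10296.
p = ((-164)·2580 − 72·(-5470))/10296 = -1220/429; q = (6·(-5470) − 72·(-164))/10296 = -1751/858.

p = -2.844, q = -2.041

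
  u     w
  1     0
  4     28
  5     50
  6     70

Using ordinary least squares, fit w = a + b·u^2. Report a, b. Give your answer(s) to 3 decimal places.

Forming AᵀA = [[4, 78]; [78, 2178]] and Aᵀw = [148, 4218]ᵀ gives AᵀA·[a, b]ᵀ = Aᵀw.
Δ = 4·2178 − 78² = 2628.
a = (148·2178 − 78·4218)/2628 = -185/73; b = (4·4218 − 78·148)/2628 = 148/73.

a = -2.534, b = 2.027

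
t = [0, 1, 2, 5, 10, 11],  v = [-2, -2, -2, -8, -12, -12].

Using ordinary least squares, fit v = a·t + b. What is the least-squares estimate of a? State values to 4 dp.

With design matrix A, AᵀA = [[251, 29]; [29, 6]] and Aᵀv = [-298, -38]ᵀ.
det = 251·6 − 29² = 665.
a = ((-298)·6 − 29·(-38))/665 = -98/95; b = (251·(-38) − 29·(-298))/665 = -128/95.

a = -1.0316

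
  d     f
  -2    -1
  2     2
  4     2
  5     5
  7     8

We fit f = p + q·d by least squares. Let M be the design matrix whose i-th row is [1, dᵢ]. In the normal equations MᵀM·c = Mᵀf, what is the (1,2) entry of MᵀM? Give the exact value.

16

Row 1 ↔ basis 1, column 2 ↔ basis d, so (MᵀM)_{1,2} = Σᵢ d = (1)·(-2) + (1)·(2) + (1)·(4) + (1)·(5) + (1)·(7) = 16.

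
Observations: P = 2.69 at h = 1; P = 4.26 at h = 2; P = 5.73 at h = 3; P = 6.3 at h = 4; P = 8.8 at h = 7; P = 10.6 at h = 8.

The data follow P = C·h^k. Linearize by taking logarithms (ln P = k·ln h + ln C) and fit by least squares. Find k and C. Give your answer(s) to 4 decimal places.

With ln Pᵢ as the transformed response and ln hᵢ as the regressor:
Sums: Σln h = 7.2034, Σ(ln h)² = 11.7199, Σln P = 10.5607, Σln h·ln P = 14.6151.
Normal system: [[11.7199, 7.2034]; [7.2034, 6]]·[k, ln C]ᵀ = [14.6151, 10.5607]ᵀ.
Slope k = (n·Σln h·ln P − Σln h·Σln P)/(n·Σ(ln h)² − (Σln h)²) = (6·14.6151 − 7.2034·10.5607)/18.4301 = 0.63037; ln C = (Σln P − k·Σln h)/n = 1.00332, so C = exp(1.00332) = 2.72731.

k = 0.6304, C = 2.7273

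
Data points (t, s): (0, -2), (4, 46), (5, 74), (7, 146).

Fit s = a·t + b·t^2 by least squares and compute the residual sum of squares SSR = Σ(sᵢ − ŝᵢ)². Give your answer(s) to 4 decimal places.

Entries of AᵀA: Σt·t = 90, Σt·t^2 = 532, Σt^2·t^2 = 3282.
Right-hand side: Σt·s = 1576, Σt^2·s = 9740.
Eliminating b: 3282·(row 1) − 532·(row 2) gives 12356·a = 3282·1576 − 532·9740 = -9248, so a = -2312/3089.
Then b = (9740 − 532·(-2312/3089))/3282 = 9542/3089.
Residuals: -2, -1330/3089, 1596/3089, -380/3089; SSR = 13800/3089.

SSR = 4.4675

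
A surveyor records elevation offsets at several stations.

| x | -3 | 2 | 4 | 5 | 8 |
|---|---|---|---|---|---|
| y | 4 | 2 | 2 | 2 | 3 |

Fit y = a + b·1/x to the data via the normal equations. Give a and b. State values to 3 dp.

a = 2.996, b = -2.672

Sums needed: Σ1 = 5, Σ1/x = 89/120, Σ1/x·1/x = 6901/14400.
Right-hand side: Σy = 13, Σ1/x·y = 113/120.
det = 5·(6901/14400) − (89/120)² = 3323/1800.
a = (13·(6901/14400) − (89/120)·(113/120))/(3323/1800) = 9957/3323; b = (5·(113/120) − (89/120)·13)/(3323/1800) = -8880/3323.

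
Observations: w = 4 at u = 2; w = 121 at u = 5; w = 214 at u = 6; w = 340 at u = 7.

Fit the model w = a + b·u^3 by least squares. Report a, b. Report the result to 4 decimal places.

a = -3.9847, b = 1.0042

MᵀM·[a, b]ᵀ = Mᵀw reads: 4·a + 692·b = 679;  692·a + 179994·b = 178001.
(Σ1 = 4, Σu^3 = 692, Σu^3·u^3 = 179994, Σw = 679, Σu^3·w = 178001.)
Eliminating b: 179994·(row 1) − 692·(row 2) gives 241112·a = 179994·679 − 692·178001 = -960766, so a = -480383/120556.
Then b = (178001 − 692·(-480383/120556))/179994 = 30267/30139.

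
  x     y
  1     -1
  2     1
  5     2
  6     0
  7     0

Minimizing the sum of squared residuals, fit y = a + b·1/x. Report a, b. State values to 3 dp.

a = 1.085, b = -1.704

Entries of MᵀM: Σ1 = 5, Σ1/x = 211/105, Σ1/x·1/x = 29507/22050.
For Mᵀy: Σy = 2, Σ1/x·y = -1/10.
Determinant 5·(29507/22050) − (211/105)² = 58493/22050.
a = (2·(29507/22050) − (211/105)·(-1/10))/(58493/22050) = 63445/58493; b = (5·(-1/10) − (211/105)·2)/(58493/22050) = -99645/58493.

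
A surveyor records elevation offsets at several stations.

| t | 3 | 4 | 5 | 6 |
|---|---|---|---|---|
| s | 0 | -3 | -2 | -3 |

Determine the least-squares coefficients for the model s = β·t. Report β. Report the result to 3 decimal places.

With design matrix X, XᵀX = [[86]] and Xᵀs = [-40]ᵀ.
Hence β = -40 / 86 ≈ -0.465116.

β = -0.465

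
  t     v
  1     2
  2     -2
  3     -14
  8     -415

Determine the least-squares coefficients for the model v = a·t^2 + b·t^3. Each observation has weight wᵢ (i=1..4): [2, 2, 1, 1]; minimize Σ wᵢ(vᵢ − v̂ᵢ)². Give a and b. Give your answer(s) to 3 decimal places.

Setting ∂/∂a … = 0 gives: 4211·a + 33077·b = -26698;  33077·a + 263003·b = -212886.
Determinant 4211·263003 − 33077² = 13417704.
a = ((-26698)·263003 − 33077·(-212886))/13417704 = 2497016/1677213; b = (4211·(-212886) − 33077·(-26698))/13417704 = -1671650/1677213.

a = 1.489, b = -0.997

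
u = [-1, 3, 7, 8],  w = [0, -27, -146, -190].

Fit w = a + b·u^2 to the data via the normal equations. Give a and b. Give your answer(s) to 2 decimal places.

a = 1.55, b = -3.00

With design matrix A, AᵀA = [[4, 123]; [123, 6579]] and Aᵀw = [-363, -19557]ᵀ.
Eliminating b: 6579·(row 1) − 123·(row 2) gives 11187·a = 6579·(-363) − 123·(-19557) = 17334, so a = 1926/1243.
Then b = ((-19557) − 123·(1926/1243))/6579 = -3731/1243.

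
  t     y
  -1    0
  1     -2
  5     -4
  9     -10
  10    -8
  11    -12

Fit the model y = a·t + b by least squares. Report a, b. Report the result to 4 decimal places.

a = -0.9132, b = -0.6729

Entries of MᵀM: Σt·t = 329, Σt = 35, Σ1 = 6.
And Σt·y = -324, Σy = -36.
Normal equations: [[329, 35]; [35, 6]]·[a, b]ᵀ = [-324, -36]ᵀ.
Δ = 329·6 − 35² = 749.
a = ((-324)·6 − 35·(-36))/749 = -684/749; b = (329·(-36) − 35·(-324))/749 = -72/107.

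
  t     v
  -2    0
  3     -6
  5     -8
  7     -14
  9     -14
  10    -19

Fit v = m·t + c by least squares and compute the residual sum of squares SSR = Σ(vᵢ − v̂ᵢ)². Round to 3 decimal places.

From the data, Σt·t = 268, Σt = 32, Σ1 = 6.
Moment sums: Σt·v = -472, Σv = -61.
Normal equations: [[268, 32]; [32, 6]]·[m, c]ᵀ = [-472, -61]ᵀ.
Eliminating c: 6·(row 1) − 32·(row 2) gives 584·m = 6·(-472) − 32·(-61) = -880, so m = -110/73.
Then c = ((-61) − 32·(-110/73))/6 = -311/146.
Residuals: -129/146, 95/146, 243/146, -193/146, 247/146, -263/146; SSR = 1727/146.

SSR = 11.829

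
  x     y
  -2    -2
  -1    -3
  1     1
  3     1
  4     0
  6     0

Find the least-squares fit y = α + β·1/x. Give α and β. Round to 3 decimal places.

α = -0.593, β = 2.236

Forming MᵀM = [[6, 1/4]; [1/4, 353/144]] and Mᵀy = [-3, 16/3]ᵀ gives MᵀM·[α, β]ᵀ = Mᵀy.
Determinant 6·(353/144) − (1/4)² = 703/48.
α = ((-3)·(353/144) − (1/4)·(16/3))/(703/48) = -417/703; β = (6·(16/3) − (1/4)·(-3))/(703/48) = 1572/703.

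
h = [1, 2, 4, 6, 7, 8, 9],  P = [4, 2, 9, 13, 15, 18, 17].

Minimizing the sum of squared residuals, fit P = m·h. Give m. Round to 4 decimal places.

m = 2.0876

The normal equations are: 251·m = 524.
Hence m = 524 / 251 ≈ 2.08765.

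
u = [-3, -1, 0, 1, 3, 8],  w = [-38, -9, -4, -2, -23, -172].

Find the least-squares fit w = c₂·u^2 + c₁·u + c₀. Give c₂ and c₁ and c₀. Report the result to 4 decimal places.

Compute the Gram sums: Σu^2·u^2 = 4260, Σu^2·u = 512, Σu^2 = 84, Σu·u = 84, Σu = 8, Σ1 = 6.
Moment sums: Σu^2·w = -11568, Σu·w = -1324, Σw = -248.
So MᵀM·[c₂, c₁, c₀]ᵀ = Mᵀw: [[4260, 512, 84]; [512, 84, 8]; [84, 8, 6]]·[c₂, c₁, c₀]ᵀ = [-11568, -1324, -248]ᵀ.
Row-reducing yields c₂ = -7364/2481, c₁ = 2187/827, c₀ = -8200/2481.

c₂ = -2.9682, c₁ = 2.6445, c₀ = -3.3051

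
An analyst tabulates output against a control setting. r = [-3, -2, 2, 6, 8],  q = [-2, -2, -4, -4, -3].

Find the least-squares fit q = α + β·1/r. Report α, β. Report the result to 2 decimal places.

α = -3.02, β = -2.29

The normal equations are: 5·α + (-1/24)·β = -15;  (-1/24)·α + (377/576)·β = -11/8.
(Σ1 = 5, Σ1/r = -1/24, Σ1/r·1/r = 377/576, Σq = -15, Σ1/r·q = -11/8.)
Eliminating β: (377/576)·(row 1) − (-1/24)·(row 2) gives (157/48)·α = (377/576)·(-15) − (-1/24)·(-11/8) = -79/8, so α = -474/157.
Then β = ((-11/8) − (-1/24)·(-474/157))/(377/576) = -360/157.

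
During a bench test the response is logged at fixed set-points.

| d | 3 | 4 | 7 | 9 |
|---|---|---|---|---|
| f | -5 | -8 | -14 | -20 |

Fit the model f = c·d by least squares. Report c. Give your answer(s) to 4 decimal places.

c = -2.0968

Compute the Gram sums: Σd·d = 155.
Right-hand side: Σd·f = -325.
Hence c = -325 / 155 ≈ -2.09677.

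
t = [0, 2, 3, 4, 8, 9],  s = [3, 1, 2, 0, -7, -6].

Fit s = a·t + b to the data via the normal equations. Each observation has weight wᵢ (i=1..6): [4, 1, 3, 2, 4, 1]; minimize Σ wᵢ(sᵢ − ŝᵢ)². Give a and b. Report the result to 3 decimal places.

a = -1.238, b = 3.950

With design matrix X, XᵀWX = [[400, 60]; [60, 15]] and XᵀWs = [-258, -15]ᵀ.
det = 400·15 − 60² = 2400.
a = ((-258)·15 − 60·(-15))/2400 = -99/80; b = (400·(-15) − 60·(-258))/2400 = 79/20.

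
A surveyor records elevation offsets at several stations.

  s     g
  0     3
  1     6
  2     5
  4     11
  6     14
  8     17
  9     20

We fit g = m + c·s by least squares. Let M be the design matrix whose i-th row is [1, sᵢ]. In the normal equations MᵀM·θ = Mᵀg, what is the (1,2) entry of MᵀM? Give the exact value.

Row 1 ↔ basis 1, column 2 ↔ basis s, so (MᵀM)_{1,2} = Σᵢ s = (1)·(0) + (1)·(1) + (1)·(2) + (1)·(4) + (1)·(6) + (1)·(8) + (1)·(9) = 30.

30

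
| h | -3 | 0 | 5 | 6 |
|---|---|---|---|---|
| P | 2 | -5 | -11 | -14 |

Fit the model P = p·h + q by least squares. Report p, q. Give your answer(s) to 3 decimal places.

Entries of MᵀM: Σh·h = 70, Σh = 8, Σ1 = 4.
Moment sums: Σh·P = -145, ΣP = -28.
Normal equations: [[70, 8]; [8, 4]]·[p, q]ᵀ = [-145, -28]ᵀ.
det = 70·4 − 8² = 216.
p = ((-145)·4 − 8·(-28))/216 = -89/54; q = (70·(-28) − 8·(-145))/216 = -100/27.

p = -1.648, q = -3.704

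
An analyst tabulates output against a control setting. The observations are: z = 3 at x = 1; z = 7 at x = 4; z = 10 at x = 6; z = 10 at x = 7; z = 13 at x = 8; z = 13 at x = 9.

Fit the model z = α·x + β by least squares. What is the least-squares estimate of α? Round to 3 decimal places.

The normal system AᵀA·[α, β]ᵀ = Aᵀz is [[247, 35]; [35, 6]]·[α, β]ᵀ = [382, 56]ᵀ.
det = 247·6 − 35² = 257.
α = (382·6 − 35·56)/257 = 332/257; β = (247·56 − 35·382)/257 = 462/257.

α = 1.292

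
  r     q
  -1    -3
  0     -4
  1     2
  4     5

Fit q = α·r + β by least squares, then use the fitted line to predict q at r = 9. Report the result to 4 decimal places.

q̂ = 14.2857

Sums needed: Σr·r = 18, Σr = 4, Σ1 = 4.
For Mᵀq: Σr·q = 25, Σq = 0.
MᵀM·[α, β]ᵀ = Mᵀq becomes [[18, 4]; [4, 4]]·[α, β]ᵀ = [25, 0]ᵀ.
Δ = 18·4 − 4² = 56.
α = (25·4 − 4·0)/56 = 25/14; β = (18·0 − 4·25)/56 = -25/14.
At r = 9: q̂ = (25/14)·(9) + (-25/14)·(1) = 100/7.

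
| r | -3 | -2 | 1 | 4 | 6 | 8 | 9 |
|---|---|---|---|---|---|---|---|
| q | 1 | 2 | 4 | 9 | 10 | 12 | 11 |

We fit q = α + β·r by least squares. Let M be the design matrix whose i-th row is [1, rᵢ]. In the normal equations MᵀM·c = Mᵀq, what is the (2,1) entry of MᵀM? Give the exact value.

Row 2 ↔ basis r, column 1 ↔ basis 1, so (MᵀM)_{2,1} = Σᵢ r = (-3)·(1) + (-2)·(1) + (1)·(1) + (4)·(1) + (6)·(1) + (8)·(1) + (9)·(1) = 23.

23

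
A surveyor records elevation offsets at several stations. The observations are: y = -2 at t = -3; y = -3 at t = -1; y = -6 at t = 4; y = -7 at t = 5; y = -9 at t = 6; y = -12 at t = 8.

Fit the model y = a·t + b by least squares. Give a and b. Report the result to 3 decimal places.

a = -0.842, b = -3.833

Sums needed: Σt·t = 151, Σt = 19, Σ1 = 6.
Moment sums: Σt·y = -200, Σy = -39.
Determinant 151·6 − 19² = 545.
a = ((-200)·6 − 19·(-39))/545 = -459/545; b = (151·(-39) − 19·(-200))/545 = -2089/545.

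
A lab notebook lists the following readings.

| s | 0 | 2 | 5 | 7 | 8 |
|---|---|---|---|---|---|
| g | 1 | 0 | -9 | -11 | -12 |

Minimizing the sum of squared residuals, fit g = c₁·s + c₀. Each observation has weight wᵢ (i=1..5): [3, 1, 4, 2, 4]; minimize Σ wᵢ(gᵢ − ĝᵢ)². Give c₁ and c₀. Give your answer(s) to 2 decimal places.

c₁ = -1.70, c₀ = 0.92

Normal-equation sums: Σwᵢ·s·s = 458, Σwᵢ·s = 68, Σwᵢ·1 = 14.
Right-hand side: Σwᵢ·s·g = -718, Σwᵢ·g = -103.
Normal equations: [[458, 68]; [68, 14]]·[c₁, c₀]ᵀ = [-718, -103]ᵀ.
det = 458·14 − 68² = 1788.
c₁ = ((-718)·14 − 68·(-103))/1788 = -254/149; c₀ = (458·(-103) − 68·(-718))/1788 = 275/298.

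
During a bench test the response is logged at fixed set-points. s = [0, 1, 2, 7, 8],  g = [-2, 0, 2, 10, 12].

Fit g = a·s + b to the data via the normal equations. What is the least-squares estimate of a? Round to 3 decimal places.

Compute the Gram sums: Σs·s = 118, Σs = 18, Σ1 = 5.
For Aᵀg: Σs·g = 170, Σg = 22.
Normal equations: [[118, 18]; [18, 5]]·[a, b]ᵀ = [170, 22]ᵀ.
Δ = 118·5 − 18² = 266.
a = (170·5 − 18·22)/266 = 227/133; b = (118·22 − 18·170)/266 = -232/133.

a = 1.707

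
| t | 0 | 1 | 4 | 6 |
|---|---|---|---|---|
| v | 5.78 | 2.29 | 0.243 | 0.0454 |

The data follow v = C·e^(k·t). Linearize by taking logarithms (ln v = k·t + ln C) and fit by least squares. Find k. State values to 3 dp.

k = -0.795

Let Y = ln v. Fitting Y = k·t + ln C by least squares:
Σt = 11.0000, Σ(t)² = 53.0000, Σln v = -1.9240, Σt·ln v = -23.3837.
Normal system: [[53.0000, 11.0000]; [11.0000, 4]]·[k, ln C]ᵀ = [-23.3837, -1.9240]ᵀ.
Solving (det = 91.0000): k = -0.79528, ln C = 1.70604.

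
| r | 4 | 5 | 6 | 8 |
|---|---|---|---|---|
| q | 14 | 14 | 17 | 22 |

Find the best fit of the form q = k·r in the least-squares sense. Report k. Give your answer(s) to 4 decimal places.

k = 2.8652

Setting ∂/∂k … = 0 gives: 141·k = 404.
k = 404/141 = 2.86525.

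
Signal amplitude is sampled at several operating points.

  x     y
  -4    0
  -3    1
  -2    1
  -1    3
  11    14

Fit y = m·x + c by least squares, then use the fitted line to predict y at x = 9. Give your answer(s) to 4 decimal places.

ŷ = 12.0981

Setting ∂/∂m … = 0 gives: 151·m + 1·c = 146;  1·m + 5·c = 19.
Δ = 151·5 − 1² = 754.
m = (146·5 − 1·19)/754 = 711/754; c = (151·19 − 1·146)/754 = 2723/754.
At x = 9: ŷ = (711/754)·(9) + (2723/754)·(1) = 4561/377.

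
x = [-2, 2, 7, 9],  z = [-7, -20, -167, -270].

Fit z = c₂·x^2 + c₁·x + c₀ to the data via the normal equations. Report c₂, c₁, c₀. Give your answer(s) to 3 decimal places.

Setting ∂/∂c₂ … = 0 gives: 8994·c₂ + 1072·c₁ + 138·c₀ = -30161;  1072·c₂ + 138·c₁ + 16·c₀ = -3625;  138·c₂ + 16·c₁ + 4·c₀ = -464.
Inverting the 3×3 Gram matrix, [c₂, c₁, c₀]ᵀ = [-63721/21421, -128617/42842, -58455/42842]ᵀ.

c₂ = -2.975, c₁ = -3.002, c₀ = -1.364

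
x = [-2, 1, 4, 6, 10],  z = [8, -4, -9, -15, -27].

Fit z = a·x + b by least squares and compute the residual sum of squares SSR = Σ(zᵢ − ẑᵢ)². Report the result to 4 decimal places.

SSR = 8.5920

Entries of MᵀM: Σx·x = 157, Σx = 19, Σ1 = 5.
Right-hand side: Σx·z = -416, Σz = -47.
Δ = 157·5 − 19² = 424.
a = ((-416)·5 − 19·(-47))/424 = -1187/424; b = (157·(-47) − 19·(-416))/424 = 525/424.
Residuals: 493/424, -517/212, 407/424, 237/424, -103/424; SSR = 3643/424.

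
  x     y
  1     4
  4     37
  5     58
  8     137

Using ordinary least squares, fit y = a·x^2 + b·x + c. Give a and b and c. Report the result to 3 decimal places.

From the data, Σx^2·x^2 = 4978, Σx^2·x = 702, Σx^2 = 106, Σx·x = 106, Σx = 18, Σ1 = 4.
Right-hand side: Σx^2·y = 10814, Σx·y = 1538, Σy = 236.
Inverting the 3×3 Gram matrix, [a, b, c]ᵀ = [23/12, 179/100, 23/150]ᵀ.

a = 1.917, b = 1.790, c = 0.153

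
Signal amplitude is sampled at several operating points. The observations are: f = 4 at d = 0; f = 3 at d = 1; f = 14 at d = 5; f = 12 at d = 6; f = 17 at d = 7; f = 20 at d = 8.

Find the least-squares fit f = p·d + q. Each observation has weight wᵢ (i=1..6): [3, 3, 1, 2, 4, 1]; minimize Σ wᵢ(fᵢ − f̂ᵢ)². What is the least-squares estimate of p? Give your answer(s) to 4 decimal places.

The normal system XᵀWX·[p, q]ᵀ = XᵀWf is [[360, 56]; [56, 14]]·[p, q]ᵀ = [859, 147]ᵀ.
Eliminating q: 14·(row 1) − 56·(row 2) gives 1904·p = 14·859 − 56·147 = 3794, so p = 271/136.
Then q = (147 − 56·(271/136))/14 = 43/17.

p = 1.9926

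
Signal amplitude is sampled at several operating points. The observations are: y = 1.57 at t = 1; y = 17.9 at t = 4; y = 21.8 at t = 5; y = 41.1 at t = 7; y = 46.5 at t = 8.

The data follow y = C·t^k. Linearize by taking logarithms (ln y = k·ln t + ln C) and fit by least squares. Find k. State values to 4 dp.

k = 1.6474

Taking logs, ln y = k·ln t + ln C, so regress ln y on ln t.
AᵀA = [[12.6227, 7.0211]; [7.0211, 5]], rhs = [24.1743, 13.9732]ᵀ  (here Σln t = 7.0211, Σ(ln t)² = 12.6227, Σln y = 13.9732, Σln t·ln y = 24.1743).
Solving (det = 13.8181): k = 1.64740, ln C = 0.48134.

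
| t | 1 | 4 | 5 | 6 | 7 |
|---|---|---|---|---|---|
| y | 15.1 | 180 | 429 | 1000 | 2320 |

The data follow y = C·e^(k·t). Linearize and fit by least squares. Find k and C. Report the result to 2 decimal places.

With ln yᵢ as the transformed response and tᵢ as the regressor:
XᵀX = [[127.0000, 23.0000]; [23.0000, 5]], rhs = [149.4856, 28.6262]ᵀ  (here Σt = 23.0000, Σ(t)² = 127.0000, Σln y = 28.6262, Σt·ln y = 149.4856).
Solving (det = 106.0000): k = 0.83987, ln C = 1.86186, so C = exp(1.86186) = 6.43568.

k = 0.84, C = 6.44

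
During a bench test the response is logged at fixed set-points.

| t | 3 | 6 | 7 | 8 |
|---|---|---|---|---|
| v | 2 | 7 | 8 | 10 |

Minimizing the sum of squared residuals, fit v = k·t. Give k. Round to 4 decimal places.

Normal-equation sums: Σt·t = 158.
And Σt·v = 184.
XᵀX·[k]ᵀ = Xᵀv becomes [[158]]·[k]ᵀ = [184]ᵀ.
k = 184/158 = 1.16456.

k = 1.1646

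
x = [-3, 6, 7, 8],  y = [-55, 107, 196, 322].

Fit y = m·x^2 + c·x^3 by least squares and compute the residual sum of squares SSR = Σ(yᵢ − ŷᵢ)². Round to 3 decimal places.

SSR = 0.945

Entries of AᵀA: Σx^2·x^2 = 7874, Σx^2·x^3 = 57108, Σx^3·x^3 = 427178.
Moment sums: Σx^2·y = 33569, Σx^3·y = 256689.
Determinant 7874·427178 − 57108² = 102275908.
m = (33569·427178 − 57108·256689)/102275908 = -22789795/7305422; c = (7874·256689 − 57108·33569)/102275908 = 7436481/7305422.
Residuals: 2047466/3652711, -2083561/3652711, -1075158/3652711, 1707246/3652711; SSR = 3450587/3652711.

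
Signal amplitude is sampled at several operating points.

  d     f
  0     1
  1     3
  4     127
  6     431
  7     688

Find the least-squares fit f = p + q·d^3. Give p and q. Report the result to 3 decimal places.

Setting ∂/∂p … = 0 gives: 5·p + 624·q = 1250;  624·p + 168402·q = 337211.
(Σ1 = 5, Σd^3 = 624, Σd^3·d^3 = 168402, Σf = 1250, Σd^3·f = 337211.)
Eliminating q: 168402·(row 1) − 624·(row 2) gives 452634·p = 168402·1250 − 624·337211 = 82836, so p = 1062/5803.
Then q = (337211 − 624·(1062/5803))/168402 = 906055/452634.

p = 0.183, q = 2.002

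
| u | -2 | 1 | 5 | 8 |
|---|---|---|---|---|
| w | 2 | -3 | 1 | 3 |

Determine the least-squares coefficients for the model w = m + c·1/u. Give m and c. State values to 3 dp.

Forming AᵀA = [[4, 33/40]; [33/40, 2089/1600]] and Aᵀw = [3, -137/40]ᵀ gives AᵀA·[m, c]ᵀ = Aᵀw.
Determinant 4·(2089/1600) − (33/40)² = 7267/1600.
m = (3·(2089/1600) − (33/40)·(-137/40))/(7267/1600) = 10788/7267; c = (4·(-137/40) − (33/40)·3)/(7267/1600) = -25880/7267.

m = 1.485, c = -3.561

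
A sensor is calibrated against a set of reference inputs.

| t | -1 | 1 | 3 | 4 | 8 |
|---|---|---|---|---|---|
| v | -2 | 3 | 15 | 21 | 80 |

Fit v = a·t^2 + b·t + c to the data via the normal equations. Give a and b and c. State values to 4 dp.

The normal equations are: 4435·a + 603·b + 91·c = 5592;  603·a + 91·b + 15·c = 774;  91·a + 15·b + 5·c = 117.
Row-reducing yields a = 6153/5914, b = 5121/2957, c = -4323/5914.

a = 1.0404, b = 1.7318, c = -0.7310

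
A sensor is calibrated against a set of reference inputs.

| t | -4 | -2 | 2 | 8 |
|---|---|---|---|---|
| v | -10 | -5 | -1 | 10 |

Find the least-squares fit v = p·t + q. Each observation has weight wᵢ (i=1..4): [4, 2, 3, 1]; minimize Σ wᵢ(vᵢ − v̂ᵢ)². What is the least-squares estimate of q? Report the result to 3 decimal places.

Normal-equation sums: Σwᵢ·t·t = 148, Σwᵢ·t = -6, Σwᵢ·1 = 10.
Moment sums: Σwᵢ·t·v = 254, Σwᵢ·v = -43.
Eliminating q: 10·(row 1) − (-6)·(row 2) gives 1444·p = 10·254 − (-6)·(-43) = 2282, so p = 1141/722.
Then q = ((-43) − (-6)·(1141/722))/10 = -1210/361.

q = -3.352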